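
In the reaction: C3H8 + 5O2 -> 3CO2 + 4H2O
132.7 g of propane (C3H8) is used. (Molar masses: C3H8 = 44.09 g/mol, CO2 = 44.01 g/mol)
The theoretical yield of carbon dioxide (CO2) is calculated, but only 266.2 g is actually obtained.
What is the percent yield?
Moles of C3H8 = 132.7 g ÷ 44.09 g/mol = 3.00975 mol
Mole ratio: 3 mol CO2 / 1 mol C3H8
Moles of CO2 = 3.00975 × (3/1) = 9.02926 mol
Theoretical yield = 9.02926 mol × 44.01 g/mol = 397.38 g
Actual yield = 266.2 g
Percent yield = (266.2 / 397.38) × 100% = 67.0%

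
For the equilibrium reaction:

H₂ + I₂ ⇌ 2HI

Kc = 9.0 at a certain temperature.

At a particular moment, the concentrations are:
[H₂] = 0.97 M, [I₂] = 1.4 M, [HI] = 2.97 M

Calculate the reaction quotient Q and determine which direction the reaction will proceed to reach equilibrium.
Q = 6.496, Q < K, reaction proceeds forward (toward products)

Q = ([HI]^2) / ([H₂] × [I₂])
  = ((2.97)^2) / ((0.97)·(1.4)) = 8.8209/1.358 = 6.496
Since Q = 6.496 < Kc = 9.0, the reaction proceeds forward (toward products) to reach equilibrium.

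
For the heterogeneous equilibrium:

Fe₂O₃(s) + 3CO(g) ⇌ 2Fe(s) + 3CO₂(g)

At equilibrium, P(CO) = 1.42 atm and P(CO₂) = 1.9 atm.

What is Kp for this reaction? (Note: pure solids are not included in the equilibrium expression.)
K_p = 2.395

Solids (Fe₂O₃, Fe) are excluded.
Kp = P(CO₂)³/P(CO)³ = (1.9)³/(1.42)³ = 6.859/2.863 = 2.395.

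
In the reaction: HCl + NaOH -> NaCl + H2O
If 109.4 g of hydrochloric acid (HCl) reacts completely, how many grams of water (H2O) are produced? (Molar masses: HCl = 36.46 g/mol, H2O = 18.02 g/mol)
Moles of HCl = 109.4 g ÷ 36.46 g/mol = 3.00055 mol
Mole ratio: 1 mol H2O / 1 mol HCl
Moles of H2O = 3.00055 × (1/1) = 3.00055 mol
Mass of H2O = 3.00055 mol × 18.02 g/mol = 54.07 g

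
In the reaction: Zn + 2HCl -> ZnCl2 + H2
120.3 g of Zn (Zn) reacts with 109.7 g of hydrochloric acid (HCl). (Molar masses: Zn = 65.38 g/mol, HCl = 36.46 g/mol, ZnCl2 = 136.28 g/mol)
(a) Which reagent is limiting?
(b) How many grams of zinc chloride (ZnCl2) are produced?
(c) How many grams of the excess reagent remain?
(a) HCl, (b) 205 g, (c) 21.94 g

Moles of Zn = 120.3 g ÷ 65.38 g/mol = 1.84001 mol
Moles of HCl = 109.7 g ÷ 36.46 g/mol = 3.00878 mol
Moles ÷ coefficient: Zn: 1.84001/1 = 1.84, HCl: 3.00878/2 = 1.504
(a) HCl has the smaller value, so HCl is the limiting reagent.
(b) Moles of ZnCl2 = 3.00878 mol HCl × (1/2) = 1.50439 mol; mass = 1.50439 mol × 136.28 g/mol = 205 g
(c) Zn consumed = 3.00878 × (1/2) = 1.50439 mol; remaining = 1.84001 − 1.50439 = 0.335624 mol; mass = 0.335624 mol × 65.38 g/mol = 21.94 g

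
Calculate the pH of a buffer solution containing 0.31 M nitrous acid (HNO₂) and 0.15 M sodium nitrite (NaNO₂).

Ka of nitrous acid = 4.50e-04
pH = 3.03

pKa = -log(4.50e-04) = 3.35. pH = pKa + log([A⁻]/[HA]) = 3.35 + log(0.15/0.31)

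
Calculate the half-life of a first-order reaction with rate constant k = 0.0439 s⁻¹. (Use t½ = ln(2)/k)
15.79 s

t½ = ln(2)/k = 0.6931/0.0439 = 15.79 s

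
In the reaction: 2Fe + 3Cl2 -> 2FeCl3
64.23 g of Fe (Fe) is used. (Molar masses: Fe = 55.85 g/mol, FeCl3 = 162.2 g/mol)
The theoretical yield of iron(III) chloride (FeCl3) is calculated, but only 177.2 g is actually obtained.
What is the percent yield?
Moles of Fe = 64.23 g ÷ 55.85 g/mol = 1.15004 mol
Mole ratio: 2 mol FeCl3 / 2 mol Fe
Moles of FeCl3 = 1.15004 × (2/2) = 1.15004 mol
Theoretical yield = 1.15004 mol × 162.2 g/mol = 186.54 g
Actual yield = 177.2 g
Percent yield = (177.2 / 186.54) × 100% = 95.0%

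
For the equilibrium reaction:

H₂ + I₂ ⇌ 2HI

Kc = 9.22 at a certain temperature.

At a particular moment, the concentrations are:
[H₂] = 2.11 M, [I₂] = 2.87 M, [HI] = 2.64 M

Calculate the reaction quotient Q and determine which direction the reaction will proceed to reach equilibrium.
Q = 1.151, Q < K, reaction proceeds forward (toward products)

Q = ([HI]^2) / ([H₂] × [I₂])
  = ((2.64)^2) / ((2.11)·(2.87)) = 6.9696/6.0557 = 1.151
Since Q = 1.151 < Kc = 9.22, the reaction proceeds forward (toward products) to reach equilibrium.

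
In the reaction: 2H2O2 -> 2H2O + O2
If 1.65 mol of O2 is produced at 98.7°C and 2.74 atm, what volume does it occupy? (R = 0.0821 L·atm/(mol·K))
T = 98.7°C + 273.15 = 371.85 K
V = nRT/P = (1.65 × 0.0821 × 371.85) / 2.74
V = 18.38 L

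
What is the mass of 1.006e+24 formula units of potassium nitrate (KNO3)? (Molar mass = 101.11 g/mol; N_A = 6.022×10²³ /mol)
Moles = 1.006e+24 ÷ 6.022×10²³ = 1.67054 mol
Mass = 1.67054 mol × 101.11 g/mol = 168.9 g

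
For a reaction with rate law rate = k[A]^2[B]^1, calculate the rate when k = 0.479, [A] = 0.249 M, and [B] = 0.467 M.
0.01387 M/s

rate = k·[A]^2·[B]^1 = 0.479·(0.249)^2·(0.467)^1 = 0.479·0.062001·0.467 = 0.01387 M/s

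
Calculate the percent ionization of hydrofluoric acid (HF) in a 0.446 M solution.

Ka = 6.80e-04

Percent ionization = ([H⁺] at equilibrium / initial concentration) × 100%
Percent ionization = 3.83%

Let x = [H⁺]. Ka = x²/(C - x) ⇒ x² + (6.80e-04)x - (6.80e-04)(0.446) = 0. x = 1.7078e-02. Percent = (1.7078e-02/0.446) × 100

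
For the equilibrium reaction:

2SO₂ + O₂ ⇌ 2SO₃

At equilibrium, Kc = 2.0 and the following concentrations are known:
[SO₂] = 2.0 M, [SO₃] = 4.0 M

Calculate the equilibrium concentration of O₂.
[O₂] = 2.0000 M

Kc = ([SO₃]^2) / ([SO₂]^2 × [O₂]) = 2.0
[O₂]^1 = (product terms)/(Kc · other reactant terms) = 16 / (2.0 · 4) = 2
[O₂] = 2.0000 M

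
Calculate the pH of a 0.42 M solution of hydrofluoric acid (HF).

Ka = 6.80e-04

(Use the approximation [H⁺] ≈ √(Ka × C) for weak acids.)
pH = 1.77

[H⁺] = √(Ka × C) = √(6.80e-04 × 0.42) = 1.6900e-02. pH = -log(1.6900e-02)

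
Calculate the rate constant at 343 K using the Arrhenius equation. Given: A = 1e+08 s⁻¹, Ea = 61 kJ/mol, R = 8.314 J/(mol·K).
5.13e-02 s⁻¹

k = A·exp(-Ea/(R·T)) = 1e+08·exp(-61000/(8.314·343)) = 1e+08·exp(-21.3907) = 1e+08·5.1301e-10 = 5.13e-02 s⁻¹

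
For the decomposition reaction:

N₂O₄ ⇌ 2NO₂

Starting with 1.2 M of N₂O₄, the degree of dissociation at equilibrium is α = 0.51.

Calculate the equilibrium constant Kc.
K_c = 2.5479

x = α·[A]₀ = 0.51 × 1.2 = 0.612 M dissociated.
At eq: [N₂O₄] = 1.2 − 0.612 = 0.588 M; [NO₂] = 2x = 1.224 M.
Kc = [NO₂]²/[N₂O₄] = (1.224)²/0.588 = 2.548.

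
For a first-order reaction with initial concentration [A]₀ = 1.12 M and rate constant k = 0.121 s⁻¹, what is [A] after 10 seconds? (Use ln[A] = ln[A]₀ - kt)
0.3340 M

ln[A] = ln[A]₀ - k·t = ln(1.12) - (0.121)·(10) = 0.1133 - 1.2100 = -1.0967
[A] = e^(-1.0967) = 0.3340 M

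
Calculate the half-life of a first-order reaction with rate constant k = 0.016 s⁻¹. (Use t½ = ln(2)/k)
43.32 s

t½ = ln(2)/k = 0.6931/0.016 = 43.32 s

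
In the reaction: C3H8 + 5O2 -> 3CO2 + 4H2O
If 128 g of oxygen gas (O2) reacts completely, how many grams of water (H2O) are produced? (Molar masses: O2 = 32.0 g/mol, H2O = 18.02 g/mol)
Moles of O2 = 128 g ÷ 32.0 g/mol = 4 mol
Mole ratio: 4 mol H2O / 5 mol O2
Moles of H2O = 4 × (4/5) = 3.2 mol
Mass of H2O = 3.2 mol × 18.02 g/mol = 57.66 g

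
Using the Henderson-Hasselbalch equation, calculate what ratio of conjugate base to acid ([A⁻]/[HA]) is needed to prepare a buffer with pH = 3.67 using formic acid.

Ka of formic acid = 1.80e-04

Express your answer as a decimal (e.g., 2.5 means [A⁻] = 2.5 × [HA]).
[A⁻]/[HA] = 0.842

pKa = −log(1.80e-04) = 3.7447. pH = pKa + log([A⁻]/[HA]). 3.67 = 3.7447 + log(ratio). log(ratio) = 3.67 − 3.7447 = -0.0747. ratio = 10^(-0.0747) = 0.842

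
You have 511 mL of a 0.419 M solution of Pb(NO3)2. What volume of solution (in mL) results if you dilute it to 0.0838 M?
Using M₁V₁ = M₂V₂:
0.419 × 511 = 0.0838 × V₂
V₂ = (0.419 × 511) / 0.0838 = 2555 mL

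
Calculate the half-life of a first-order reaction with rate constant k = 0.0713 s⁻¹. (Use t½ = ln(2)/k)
9.72 s

t½ = ln(2)/k = 0.6931/0.0713 = 9.72 s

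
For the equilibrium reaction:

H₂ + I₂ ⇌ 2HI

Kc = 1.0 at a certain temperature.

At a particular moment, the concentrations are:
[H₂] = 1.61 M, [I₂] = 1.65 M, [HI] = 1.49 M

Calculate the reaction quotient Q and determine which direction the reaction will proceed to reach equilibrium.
Q = 0.836, Q < K, reaction proceeds forward (toward products)

Q = ([HI]^2) / ([H₂] × [I₂])
  = ((1.49)^2) / ((1.61)·(1.65)) = 2.2201/2.6565 = 0.8357
Since Q = 0.8357 < Kc = 1.0, the reaction proceeds forward (toward products) to reach equilibrium.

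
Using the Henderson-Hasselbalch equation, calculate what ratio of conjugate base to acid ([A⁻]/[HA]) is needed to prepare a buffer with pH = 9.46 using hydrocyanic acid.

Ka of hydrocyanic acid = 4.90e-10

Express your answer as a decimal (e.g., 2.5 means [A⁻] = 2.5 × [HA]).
[A⁻]/[HA] = 1.413

pKa = −log(4.90e-10) = 9.3098. pH = pKa + log([A⁻]/[HA]). 9.46 = 9.3098 + log(ratio). log(ratio) = 9.46 − 9.3098 = 0.1502. ratio = 10^(0.1502) = 1.413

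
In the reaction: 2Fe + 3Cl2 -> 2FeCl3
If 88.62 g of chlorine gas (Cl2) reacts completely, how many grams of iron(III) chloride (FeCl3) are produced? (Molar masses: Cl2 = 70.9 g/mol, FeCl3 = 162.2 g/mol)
Moles of Cl2 = 88.62 g ÷ 70.9 g/mol = 1.24993 mol
Mole ratio: 2 mol FeCl3 / 3 mol Cl2
Moles of FeCl3 = 1.24993 × (2/3) = 0.833286 mol
Mass of FeCl3 = 0.833286 mol × 162.2 g/mol = 135.2 g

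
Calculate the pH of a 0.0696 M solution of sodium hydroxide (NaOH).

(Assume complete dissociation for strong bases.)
pH = 12.84

[OH⁻] = 0.0696 M for strong base. pOH = -log[OH⁻] = 1.16, pH = 14 - pOH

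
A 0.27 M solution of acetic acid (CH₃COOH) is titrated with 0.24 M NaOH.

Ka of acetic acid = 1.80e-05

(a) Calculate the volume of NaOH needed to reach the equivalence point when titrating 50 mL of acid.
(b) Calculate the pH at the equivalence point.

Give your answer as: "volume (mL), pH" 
V = 56.2 mL, pH = 8.92

(a) At equivalence: moles acid = moles base.
moles acid = 0.27 × 0.05 = 0.0135 mol; V_NaOH = 0.0135/0.24 = 0.05625 L = 56.2 mL.
(b) At equivalence, all acid → conjugate base A⁻ at [A⁻] = 0.0135/0.1062 = 0.1271 M.
Kb = Kw/Ka = 1.0e-14/1.80e-05 = 5.556e-10; [OH⁻] = √(Kb·[A⁻]) = 8.402e-06; pOH = 5.08; pH = 14 − pOH = 8.92.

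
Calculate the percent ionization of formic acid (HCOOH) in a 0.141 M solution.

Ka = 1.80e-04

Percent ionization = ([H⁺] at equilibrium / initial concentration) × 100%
Percent ionization = 3.51%

Let x = [H⁺]. Ka = x²/(C - x) ⇒ x² + (1.80e-04)x - (1.80e-04)(0.141) = 0. x = 4.9487e-03. Percent = (4.9487e-03/0.141) × 100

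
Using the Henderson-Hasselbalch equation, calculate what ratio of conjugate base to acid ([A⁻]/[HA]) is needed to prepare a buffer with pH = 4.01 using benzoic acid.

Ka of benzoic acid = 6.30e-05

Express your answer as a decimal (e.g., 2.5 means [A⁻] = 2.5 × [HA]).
[A⁻]/[HA] = 0.645

pKa = −log(6.30e-05) = 4.2007. pH = pKa + log([A⁻]/[HA]). 4.01 = 4.2007 + log(ratio). log(ratio) = 4.01 − 4.2007 = -0.1907. ratio = 10^(-0.1907) = 0.645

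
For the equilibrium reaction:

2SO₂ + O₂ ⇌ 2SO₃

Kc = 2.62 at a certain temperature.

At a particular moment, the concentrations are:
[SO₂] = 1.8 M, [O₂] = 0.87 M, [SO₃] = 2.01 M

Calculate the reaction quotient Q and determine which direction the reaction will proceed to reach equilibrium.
Q = 1.433, Q < K, reaction proceeds forward (toward products)

Q = ([SO₃]^2) / ([SO₂]^2 × [O₂])
  = ((2.01)^2) / ((1.8)^2·(0.87)) = 4.0401/2.8188 = 1.433
Since Q = 1.433 < Kc = 2.62, the reaction proceeds forward (toward products) to reach equilibrium.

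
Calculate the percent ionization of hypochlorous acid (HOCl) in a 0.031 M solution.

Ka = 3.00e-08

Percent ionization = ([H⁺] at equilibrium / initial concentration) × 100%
Percent ionization = 0.0983%

Let x = [H⁺]. Ka = x²/(C - x) ⇒ x² + (3.00e-08)x - (3.00e-08)(0.031) = 0. x = 3.0481e-05. Percent = (3.0481e-05/0.031) × 100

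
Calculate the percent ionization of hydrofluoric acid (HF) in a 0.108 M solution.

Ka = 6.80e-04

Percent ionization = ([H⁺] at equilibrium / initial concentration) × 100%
Percent ionization = 7.63%

Let x = [H⁺]. Ka = x²/(C - x) ⇒ x² + (6.80e-04)x - (6.80e-04)(0.108) = 0. x = 8.2365e-03. Percent = (8.2365e-03/0.108) × 100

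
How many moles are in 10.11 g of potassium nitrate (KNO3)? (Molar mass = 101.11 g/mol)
Moles = 10.11 g ÷ 101.11 g/mol = 0.09999 mol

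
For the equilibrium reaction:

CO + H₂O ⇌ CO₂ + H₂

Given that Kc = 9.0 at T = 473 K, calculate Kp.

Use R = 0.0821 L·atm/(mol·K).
K_p = 9.0000

Δn = (moles gaseous products) − (moles gaseous reactants) = 0
T = 473 K; RT = 0.0821 × 473 = 38.8333
Kp = Kc·(RT)^Δn = 9.0 × (38.8333)^0 = 9.0 × 1 = 9.0000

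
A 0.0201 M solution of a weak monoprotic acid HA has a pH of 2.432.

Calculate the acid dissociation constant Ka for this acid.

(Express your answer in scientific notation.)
K_a = 8.34e-04

[H⁺] = 10^(−pH) = 10^(−2.432) = 3.698e-03 M. For HA ⇌ H⁺ + A⁻, Ka = x²/(C − x) = (3.698e-03)²/(0.0201 − 3.698e-03) = 8.34e-04.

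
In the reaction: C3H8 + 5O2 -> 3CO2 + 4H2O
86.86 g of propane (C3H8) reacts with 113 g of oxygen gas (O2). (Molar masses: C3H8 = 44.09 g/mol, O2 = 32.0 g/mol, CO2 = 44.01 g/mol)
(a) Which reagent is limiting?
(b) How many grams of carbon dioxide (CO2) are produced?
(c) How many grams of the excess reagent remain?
(a) O2, (b) 93.25 g, (c) 55.72 g

Moles of C3H8 = 86.86 g ÷ 44.09 g/mol = 1.97006 mol
Moles of O2 = 113 g ÷ 32.0 g/mol = 3.53125 mol
Moles ÷ coefficient: C3H8: 1.97006/1 = 1.97, O2: 3.53125/5 = 0.7063
(a) O2 has the smaller value, so O2 is the limiting reagent.
(b) Moles of CO2 = 3.53125 mol O2 × (3/5) = 2.11875 mol; mass = 2.11875 mol × 44.01 g/mol = 93.25 g
(c) C3H8 consumed = 3.53125 × (1/5) = 0.70625 mol; remaining = 1.97006 − 0.70625 = 1.26381 mol; mass = 1.26381 mol × 44.09 g/mol = 55.72 g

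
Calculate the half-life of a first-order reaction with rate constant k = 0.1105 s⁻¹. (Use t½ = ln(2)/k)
6.27 s

t½ = ln(2)/k = 0.6931/0.1105 = 6.27 s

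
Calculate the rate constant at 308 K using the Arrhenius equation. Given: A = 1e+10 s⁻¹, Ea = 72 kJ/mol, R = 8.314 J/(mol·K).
6.15e-03 s⁻¹

k = A·exp(-Ea/(R·T)) = 1e+10·exp(-72000/(8.314·308)) = 1e+10·exp(-28.1172) = 1e+10·6.1498e-13 = 6.15e-03 s⁻¹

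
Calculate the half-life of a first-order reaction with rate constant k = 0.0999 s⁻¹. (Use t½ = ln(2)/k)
6.94 s

t½ = ln(2)/k = 0.6931/0.0999 = 6.94 s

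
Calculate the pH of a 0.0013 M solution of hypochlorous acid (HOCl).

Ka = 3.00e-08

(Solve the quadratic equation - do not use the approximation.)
pH = 5.21

x² + Ka×x - Ka×C = 0. Using quadratic formula: [H⁺] = 6.2300e-06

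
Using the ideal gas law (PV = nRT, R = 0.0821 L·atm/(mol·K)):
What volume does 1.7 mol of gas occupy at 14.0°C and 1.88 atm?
T = 14.0°C + 273.15 = 287.15 K
V = nRT/P = (1.7 × 0.0821 × 287.15) / 1.88
V = 21.32 L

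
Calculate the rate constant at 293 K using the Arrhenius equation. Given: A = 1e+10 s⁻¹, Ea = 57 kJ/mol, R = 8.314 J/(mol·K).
6.89e-01 s⁻¹

k = A·exp(-Ea/(R·T)) = 1e+10·exp(-57000/(8.314·293)) = 1e+10·exp(-23.3990) = 1e+10·6.8857e-11 = 6.89e-01 s⁻¹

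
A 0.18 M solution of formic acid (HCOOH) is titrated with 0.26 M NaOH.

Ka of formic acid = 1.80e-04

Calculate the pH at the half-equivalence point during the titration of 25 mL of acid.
pH = pKa = 3.74

At the half-equivalence point, [HA] = [A⁻], so by Henderson–Hasselbalch pH = pKa + log(1) = pKa.
pKa = −log(1.80e-04) = 3.74.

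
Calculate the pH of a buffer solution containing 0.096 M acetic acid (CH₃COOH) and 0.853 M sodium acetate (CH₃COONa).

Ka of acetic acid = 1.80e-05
pH = 5.69

pKa = -log(1.80e-05) = 4.74. pH = pKa + log([A⁻]/[HA]) = 4.74 + log(0.853/0.096)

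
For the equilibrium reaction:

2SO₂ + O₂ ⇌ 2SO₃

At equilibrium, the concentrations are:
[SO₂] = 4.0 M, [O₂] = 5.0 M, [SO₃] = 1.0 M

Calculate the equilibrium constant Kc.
K_c = 0.0125

Kc = ([SO₃]^2) / ([SO₂]^2 × [O₂])
   = ((1.0)^2) / ((4.0)^2·(5.0))
   = 1 / 80 = 0.0125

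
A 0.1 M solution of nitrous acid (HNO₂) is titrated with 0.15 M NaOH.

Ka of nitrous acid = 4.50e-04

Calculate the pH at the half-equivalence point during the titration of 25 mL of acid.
pH = pKa = 3.35

At the half-equivalence point, [HA] = [A⁻], so by Henderson–Hasselbalch pH = pKa + log(1) = pKa.
pKa = −log(4.50e-04) = 3.35.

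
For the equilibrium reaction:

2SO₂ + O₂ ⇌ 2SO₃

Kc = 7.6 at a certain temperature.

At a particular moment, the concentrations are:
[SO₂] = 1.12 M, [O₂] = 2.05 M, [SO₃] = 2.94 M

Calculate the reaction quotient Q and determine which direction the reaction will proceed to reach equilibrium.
Q = 3.361, Q < K, reaction proceeds forward (toward products)

Q = ([SO₃]^2) / ([SO₂]^2 × [O₂])
  = ((2.94)^2) / ((1.12)^2·(2.05)) = 8.6436/2.5715 = 3.361
Since Q = 3.361 < Kc = 7.6, the reaction proceeds forward (toward products) to reach equilibrium.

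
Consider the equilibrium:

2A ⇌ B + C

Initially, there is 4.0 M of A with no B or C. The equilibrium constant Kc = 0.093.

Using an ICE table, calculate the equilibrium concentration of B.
[B] = 0.758 M

ICE: [A] = 4.0 − 2x, [B] = [C] = x.
Kc = x²/(4.0 − 2x)² = 0.093 ⇒ √Kc = x/(4.0 − 2x).
x = √0.093·4.0/(1 + 2√0.093) = 0.30496·4.0/1.6099 = 0.7577.
[B] = x = 0.758 M.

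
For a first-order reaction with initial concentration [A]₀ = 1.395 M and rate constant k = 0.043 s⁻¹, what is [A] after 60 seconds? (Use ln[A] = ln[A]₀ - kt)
0.1057 M

ln[A] = ln[A]₀ - k·t = ln(1.395) - (0.043)·(60) = 0.3329 - 2.5800 = -2.2471
[A] = e^(-2.2471) = 0.1057 M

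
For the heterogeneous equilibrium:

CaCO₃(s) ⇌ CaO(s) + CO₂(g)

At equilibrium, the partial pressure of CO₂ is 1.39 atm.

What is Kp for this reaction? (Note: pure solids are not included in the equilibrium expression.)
K_p = 1.39

Solids (CaCO₃, CaO) have activity 1 and are excluded.
Kp = P(CO₂) = 1.39.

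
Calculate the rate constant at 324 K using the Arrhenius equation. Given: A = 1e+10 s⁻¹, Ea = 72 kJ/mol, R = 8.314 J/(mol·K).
2.47e-02 s⁻¹

k = A·exp(-Ea/(R·T)) = 1e+10·exp(-72000/(8.314·324)) = 1e+10·exp(-26.7287) = 1e+10·2.4654e-12 = 2.47e-02 s⁻¹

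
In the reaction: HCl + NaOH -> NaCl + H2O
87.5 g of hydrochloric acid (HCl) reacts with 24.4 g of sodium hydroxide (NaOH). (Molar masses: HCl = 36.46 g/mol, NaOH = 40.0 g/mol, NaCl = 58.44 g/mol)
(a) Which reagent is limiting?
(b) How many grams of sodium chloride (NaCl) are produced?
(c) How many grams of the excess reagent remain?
(a) NaOH, (b) 35.65 g, (c) 65.26 g

Moles of HCl = 87.5 g ÷ 36.46 g/mol = 2.39989 mol
Moles of NaOH = 24.4 g ÷ 40.0 g/mol = 0.61 mol
Moles ÷ coefficient: HCl: 2.39989/1 = 2.4, NaOH: 0.61/1 = 0.61
(a) NaOH has the smaller value, so NaOH is the limiting reagent.
(b) Moles of NaCl = 0.61 mol NaOH × (1/1) = 0.61 mol; mass = 0.61 mol × 58.44 g/mol = 35.65 g
(c) HCl consumed = 0.61 × (1/1) = 0.61 mol; remaining = 2.39989 − 0.61 = 1.78989 mol; mass = 1.78989 mol × 36.46 g/mol = 65.26 g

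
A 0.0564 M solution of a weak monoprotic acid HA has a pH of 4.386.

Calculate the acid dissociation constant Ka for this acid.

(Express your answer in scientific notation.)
K_a = 3.00e-08

[H⁺] = 10^(−pH) = 10^(−4.386) = 4.111e-05 M. For HA ⇌ H⁺ + A⁻, Ka = x²/(C − x) = (4.111e-05)²/(0.0564 − 4.111e-05) = 3.00e-08.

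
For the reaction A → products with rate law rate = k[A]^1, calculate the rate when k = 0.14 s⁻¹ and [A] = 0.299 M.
0.04186 M/s

rate = k·[A]^1 = 0.14·(0.299)^1 = 0.14·0.299 = 0.04186 M/s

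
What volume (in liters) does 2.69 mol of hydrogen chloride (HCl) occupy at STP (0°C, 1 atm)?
At STP, 1 mol of gas occupies 22.4 L
Volume = 2.69 mol × 22.4 L/mol = 60.26 L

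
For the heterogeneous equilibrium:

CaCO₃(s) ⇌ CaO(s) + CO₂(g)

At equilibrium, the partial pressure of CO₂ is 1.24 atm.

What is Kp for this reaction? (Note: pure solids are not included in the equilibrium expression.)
K_p = 1.24

Solids (CaCO₃, CaO) have activity 1 and are excluded.
Kp = P(CO₂) = 1.24.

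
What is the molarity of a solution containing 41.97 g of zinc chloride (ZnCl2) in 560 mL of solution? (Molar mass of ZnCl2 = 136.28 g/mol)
Moles of ZnCl2 = 41.97 g ÷ 136.28 g/mol = 0.307969 mol
Volume = 560 mL = 0.56 L
Molarity = 0.307969 mol ÷ 0.56 L = 0.5499 M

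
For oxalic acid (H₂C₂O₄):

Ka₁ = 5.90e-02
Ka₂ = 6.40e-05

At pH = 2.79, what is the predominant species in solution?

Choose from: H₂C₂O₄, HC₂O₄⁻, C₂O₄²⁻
HC₂O₄⁻

pKa1 = 1.23, pKa2 = 4.19. Each pKa is the crossover between adjacent species; pH = 2.79 lies in the region where HC₂O₄⁻ predominates.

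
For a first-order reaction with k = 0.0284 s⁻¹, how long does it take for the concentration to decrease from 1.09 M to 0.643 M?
18.58 s

From ln[A] = ln[A]₀ - k·t: t = ln([A]₀/[A])/k = ln(1.09/0.643)/0.0284 = ln(1.6952)/0.0284 = 0.5278/0.0284 = 18.58 s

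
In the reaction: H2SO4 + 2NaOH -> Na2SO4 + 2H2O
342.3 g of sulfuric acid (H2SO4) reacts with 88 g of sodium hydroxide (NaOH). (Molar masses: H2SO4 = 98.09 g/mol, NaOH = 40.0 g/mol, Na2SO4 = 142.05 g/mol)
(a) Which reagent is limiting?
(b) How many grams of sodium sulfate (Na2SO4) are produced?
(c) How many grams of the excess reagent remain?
(a) NaOH, (b) 156.3 g, (c) 234.4 g

Moles of H2SO4 = 342.3 g ÷ 98.09 g/mol = 3.48965 mol
Moles of NaOH = 88 g ÷ 40.0 g/mol = 2.2 mol
Moles ÷ coefficient: H2SO4: 3.48965/1 = 3.49, NaOH: 2.2/2 = 1.1
(a) NaOH has the smaller value, so NaOH is the limiting reagent.
(b) Moles of Na2SO4 = 2.2 mol NaOH × (1/2) = 1.1 mol; mass = 1.1 mol × 142.05 g/mol = 156.3 g
(c) H2SO4 consumed = 2.2 × (1/2) = 1.1 mol; remaining = 3.48965 − 1.1 = 2.38965 mol; mass = 2.38965 mol × 98.09 g/mol = 234.4 g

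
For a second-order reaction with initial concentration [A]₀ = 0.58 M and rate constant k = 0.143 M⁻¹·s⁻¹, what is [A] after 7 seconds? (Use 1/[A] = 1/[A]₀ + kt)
0.3670 M

1/[A] = 1/[A]₀ + k·t = 1/0.58 + (0.143)·(7) = 1.7241 + 1.0010 = 2.7251
[A] = 1/2.7251 = 0.3670 M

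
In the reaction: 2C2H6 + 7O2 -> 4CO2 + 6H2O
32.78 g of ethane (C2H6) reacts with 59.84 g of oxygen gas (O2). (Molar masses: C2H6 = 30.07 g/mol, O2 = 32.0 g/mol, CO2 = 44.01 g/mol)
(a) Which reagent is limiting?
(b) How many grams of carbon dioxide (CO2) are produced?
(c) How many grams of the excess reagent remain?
(a) O2, (b) 47.03 g, (c) 16.71 g

Moles of C2H6 = 32.78 g ÷ 30.07 g/mol = 1.09012 mol
Moles of O2 = 59.84 g ÷ 32.0 g/mol = 1.87 mol
Moles ÷ coefficient: C2H6: 1.09012/2 = 0.5451, O2: 1.87/7 = 0.2671
(a) O2 has the smaller value, so O2 is the limiting reagent.
(b) Moles of CO2 = 1.87 mol O2 × (4/7) = 1.06857 mol; mass = 1.06857 mol × 44.01 g/mol = 47.03 g
(c) C2H6 consumed = 1.87 × (2/7) = 0.534286 mol; remaining = 1.09012 − 0.534286 = 0.555837 mol; mass = 0.555837 mol × 30.07 g/mol = 16.71 g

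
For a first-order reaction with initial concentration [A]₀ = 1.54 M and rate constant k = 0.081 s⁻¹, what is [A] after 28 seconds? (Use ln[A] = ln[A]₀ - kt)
0.1594 M

ln[A] = ln[A]₀ - k·t = ln(1.54) - (0.081)·(28) = 0.4318 - 2.2680 = -1.8362
[A] = e^(-1.8362) = 0.1594 M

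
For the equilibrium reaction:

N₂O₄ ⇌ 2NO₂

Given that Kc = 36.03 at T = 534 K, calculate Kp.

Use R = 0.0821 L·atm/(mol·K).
K_p = 1.58e+03

Δn = (moles gaseous products) − (moles gaseous reactants) = 1
T = 534 K; RT = 0.0821 × 534 = 43.8414
Kp = Kc·(RT)^Δn = 36.03 × (43.8414)^1 = 36.03 × 43.8414 = 1.58e+03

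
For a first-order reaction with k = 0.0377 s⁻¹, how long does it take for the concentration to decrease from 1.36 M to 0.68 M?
18.39 s

From ln[A] = ln[A]₀ - k·t: t = ln([A]₀/[A])/k = ln(1.36/0.68)/0.0377 = ln(2.0000)/0.0377 = 0.6931/0.0377 = 18.39 s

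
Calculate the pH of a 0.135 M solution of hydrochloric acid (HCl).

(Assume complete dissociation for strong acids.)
pH = 0.87

[H⁺] = 0.135 M for strong acid. pH = -log[H⁺] = -log(0.135)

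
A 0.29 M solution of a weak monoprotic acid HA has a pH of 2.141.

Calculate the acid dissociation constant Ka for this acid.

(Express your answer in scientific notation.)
K_a = 1.85e-04

[H⁺] = 10^(−pH) = 10^(−2.141) = 7.228e-03 M. For HA ⇌ H⁺ + A⁻, Ka = x²/(C − x) = (7.228e-03)²/(0.29 − 7.228e-03) = 1.85e-04.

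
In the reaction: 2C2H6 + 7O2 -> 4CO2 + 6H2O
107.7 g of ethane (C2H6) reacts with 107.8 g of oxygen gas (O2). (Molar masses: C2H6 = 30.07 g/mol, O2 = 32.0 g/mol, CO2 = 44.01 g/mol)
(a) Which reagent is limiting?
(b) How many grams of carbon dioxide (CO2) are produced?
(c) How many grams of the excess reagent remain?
(a) O2, (b) 84.72 g, (c) 78.76 g

Moles of C2H6 = 107.7 g ÷ 30.07 g/mol = 3.58164 mol
Moles of O2 = 107.8 g ÷ 32.0 g/mol = 3.36875 mol
Moles ÷ coefficient: C2H6: 3.58164/2 = 1.791, O2: 3.36875/7 = 0.4813
(a) O2 has the smaller value, so O2 is the limiting reagent.
(b) Moles of CO2 = 3.36875 mol O2 × (4/7) = 1.925 mol; mass = 1.925 mol × 44.01 g/mol = 84.72 g
(c) C2H6 consumed = 3.36875 × (2/7) = 0.9625 mol; remaining = 3.58164 − 0.9625 = 2.61914 mol; mass = 2.61914 mol × 30.07 g/mol = 78.76 g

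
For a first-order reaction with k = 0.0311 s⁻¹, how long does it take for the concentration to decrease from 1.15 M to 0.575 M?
22.29 s

From ln[A] = ln[A]₀ - k·t: t = ln([A]₀/[A])/k = ln(1.15/0.575)/0.0311 = ln(2.0000)/0.0311 = 0.6931/0.0311 = 22.29 s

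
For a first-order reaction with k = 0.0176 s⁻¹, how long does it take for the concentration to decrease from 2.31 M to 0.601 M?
76.50 s

From ln[A] = ln[A]₀ - k·t: t = ln([A]₀/[A])/k = ln(2.31/0.601)/0.0176 = ln(3.8436)/0.0176 = 1.3464/0.0176 = 76.50 s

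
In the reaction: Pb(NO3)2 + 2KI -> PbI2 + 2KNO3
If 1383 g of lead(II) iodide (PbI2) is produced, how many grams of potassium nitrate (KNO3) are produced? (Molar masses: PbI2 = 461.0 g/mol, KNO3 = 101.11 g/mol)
Moles of PbI2 = 1383 g ÷ 461.0 g/mol = 3 mol
Mole ratio: 2 mol KNO3 / 1 mol PbI2
Moles of KNO3 = 3 × (2/1) = 6 mol
Mass of KNO3 = 6 mol × 101.11 g/mol = 606.7 g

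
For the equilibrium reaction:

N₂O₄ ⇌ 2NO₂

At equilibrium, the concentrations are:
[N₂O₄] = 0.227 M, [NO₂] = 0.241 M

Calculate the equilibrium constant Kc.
K_c = 0.2559

Kc = ([NO₂]^2) / ([N₂O₄])
   = ((0.241)^2) / ((0.227))
   = 0.058081 / 0.227 = 0.2559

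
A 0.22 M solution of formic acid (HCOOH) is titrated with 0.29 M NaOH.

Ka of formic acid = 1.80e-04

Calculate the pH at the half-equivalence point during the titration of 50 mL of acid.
pH = pKa = 3.74

At the half-equivalence point, [HA] = [A⁻], so by Henderson–Hasselbalch pH = pKa + log(1) = pKa.
pKa = −log(1.80e-04) = 3.74.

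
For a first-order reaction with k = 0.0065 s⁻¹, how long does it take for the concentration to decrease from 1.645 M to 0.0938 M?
440.67 s

From ln[A] = ln[A]₀ - k·t: t = ln([A]₀/[A])/k = ln(1.645/0.0938)/0.0065 = ln(17.5373)/0.0065 = 2.8643/0.0065 = 440.67 s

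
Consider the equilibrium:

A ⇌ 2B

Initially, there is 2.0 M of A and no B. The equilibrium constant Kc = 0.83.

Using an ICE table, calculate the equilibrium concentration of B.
[B] = 1.098 M

ICE: [A] = 2.0 − x, [B] = 2x.
Kc = (2x)²/(2.0 − x) = 0.83 ⇒ 4x² + 0.83x − 1.66 = 0.
x = (−0.83 + √(0.83² + 4·4·1.66))/(2·4) = (−0.83 + √27.249)/8 = 0.54876.
[B] = 2x = 1.098 M.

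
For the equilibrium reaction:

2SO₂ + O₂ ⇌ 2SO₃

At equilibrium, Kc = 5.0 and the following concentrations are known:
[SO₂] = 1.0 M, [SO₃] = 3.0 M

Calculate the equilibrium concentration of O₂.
[O₂] = 1.8000 M

Kc = ([SO₃]^2) / ([SO₂]^2 × [O₂]) = 5.0
[O₂]^1 = (product terms)/(Kc · other reactant terms) = 9 / (5.0 · 1) = 1.8
[O₂] = 1.8000 M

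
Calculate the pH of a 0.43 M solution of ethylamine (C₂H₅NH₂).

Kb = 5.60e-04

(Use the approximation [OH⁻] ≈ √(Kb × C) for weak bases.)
pH = 12.19

[OH⁻] = √(Kb × C) = √(5.60e-04 × 0.43) = 1.5518e-02. pOH = 1.81, pH = 14 - pOH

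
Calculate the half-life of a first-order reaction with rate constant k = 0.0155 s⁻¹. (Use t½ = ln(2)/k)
44.72 s

t½ = ln(2)/k = 0.6931/0.0155 = 44.72 s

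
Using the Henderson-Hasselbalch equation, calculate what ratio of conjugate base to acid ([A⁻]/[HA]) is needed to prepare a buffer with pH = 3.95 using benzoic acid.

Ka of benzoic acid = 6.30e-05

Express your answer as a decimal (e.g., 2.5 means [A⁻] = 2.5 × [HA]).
[A⁻]/[HA] = 0.561

pKa = −log(6.30e-05) = 4.2007. pH = pKa + log([A⁻]/[HA]). 3.95 = 4.2007 + log(ratio). log(ratio) = 3.95 − 4.2007 = -0.2507. ratio = 10^(-0.2507) = 0.561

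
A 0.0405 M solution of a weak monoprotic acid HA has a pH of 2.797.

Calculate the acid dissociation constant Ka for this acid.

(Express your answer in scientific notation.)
K_a = 6.55e-05

[H⁺] = 10^(−pH) = 10^(−2.797) = 1.596e-03 M. For HA ⇌ H⁺ + A⁻, Ka = x²/(C − x) = (1.596e-03)²/(0.0405 − 1.596e-03) = 6.55e-05.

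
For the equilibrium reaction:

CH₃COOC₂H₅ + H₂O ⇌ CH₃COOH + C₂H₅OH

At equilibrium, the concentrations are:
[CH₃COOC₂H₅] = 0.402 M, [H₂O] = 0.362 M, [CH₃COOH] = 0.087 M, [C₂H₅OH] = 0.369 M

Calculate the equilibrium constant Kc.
K_c = 0.2206

Kc = ([CH₃COOH] × [C₂H₅OH]) / ([CH₃COOC₂H₅] × [H₂O])
   = ((0.087)·(0.369)) / ((0.402)·(0.362))
   = 0.032103 / 0.14552 = 0.2206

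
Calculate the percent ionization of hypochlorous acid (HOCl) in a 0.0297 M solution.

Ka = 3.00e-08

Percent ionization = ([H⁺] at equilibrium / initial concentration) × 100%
Percent ionization = 0.1%

Let x = [H⁺]. Ka = x²/(C - x) ⇒ x² + (3.00e-08)x - (3.00e-08)(0.0297) = 0. x = 2.9835e-05. Percent = (2.9835e-05/0.0297) × 100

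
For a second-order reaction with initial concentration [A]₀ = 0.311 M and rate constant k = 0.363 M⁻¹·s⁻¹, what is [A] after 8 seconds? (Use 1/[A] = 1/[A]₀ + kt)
0.1634 M

1/[A] = 1/[A]₀ + k·t = 1/0.311 + (0.363)·(8) = 3.2154 + 2.9040 = 6.1194
[A] = 1/6.1194 = 0.1634 M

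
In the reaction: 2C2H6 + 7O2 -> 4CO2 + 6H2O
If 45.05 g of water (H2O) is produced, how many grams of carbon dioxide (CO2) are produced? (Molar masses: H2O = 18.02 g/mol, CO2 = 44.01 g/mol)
Moles of H2O = 45.05 g ÷ 18.02 g/mol = 2.5 mol
Mole ratio: 4 mol CO2 / 6 mol H2O
Moles of CO2 = 2.5 × (4/6) = 1.66667 mol
Mass of CO2 = 1.66667 mol × 44.01 g/mol = 73.35 g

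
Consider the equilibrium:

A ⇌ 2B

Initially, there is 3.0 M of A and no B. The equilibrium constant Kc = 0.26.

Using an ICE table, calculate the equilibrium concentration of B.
[B] = 0.821 M

ICE: [A] = 3.0 − x, [B] = 2x.
Kc = (2x)²/(3.0 − x) = 0.26 ⇒ 4x² + 0.26x − 0.78 = 0.
x = (−0.26 + √(0.26² + 4·4·0.78))/(2·4) = (−0.26 + √12.548)/8 = 0.41028.
[B] = 2x = 0.821 M.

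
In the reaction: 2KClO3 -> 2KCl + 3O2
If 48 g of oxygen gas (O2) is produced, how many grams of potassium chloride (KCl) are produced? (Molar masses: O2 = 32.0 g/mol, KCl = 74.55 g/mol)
Moles of O2 = 48 g ÷ 32.0 g/mol = 1.5 mol
Mole ratio: 2 mol KCl / 3 mol O2
Moles of KCl = 1.5 × (2/3) = 1 mol
Mass of KCl = 1 mol × 74.55 g/mol = 74.55 g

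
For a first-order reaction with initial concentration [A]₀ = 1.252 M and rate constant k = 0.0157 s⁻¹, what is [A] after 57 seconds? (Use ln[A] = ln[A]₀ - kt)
0.5116 M

ln[A] = ln[A]₀ - k·t = ln(1.252) - (0.0157)·(57) = 0.2247 - 0.8949 = -0.6702
[A] = e^(-0.6702) = 0.5116 M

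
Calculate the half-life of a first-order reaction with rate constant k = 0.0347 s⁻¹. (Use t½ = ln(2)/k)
19.98 s

t½ = ln(2)/k = 0.6931/0.0347 = 19.98 s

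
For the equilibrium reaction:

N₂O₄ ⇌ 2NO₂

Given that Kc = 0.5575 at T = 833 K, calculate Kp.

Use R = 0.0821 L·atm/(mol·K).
K_p = 38.1270

Δn = (moles gaseous products) − (moles gaseous reactants) = 1
T = 833 K; RT = 0.0821 × 833 = 68.3893
Kp = Kc·(RT)^Δn = 0.5575 × (68.3893)^1 = 0.5575 × 68.3893 = 38.1270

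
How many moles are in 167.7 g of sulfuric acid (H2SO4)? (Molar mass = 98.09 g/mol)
Moles = 167.7 g ÷ 98.09 g/mol = 1.71 mol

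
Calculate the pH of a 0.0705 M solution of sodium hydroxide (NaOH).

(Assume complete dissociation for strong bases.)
pH = 12.85

[OH⁻] = 0.0705 M for strong base. pOH = -log[OH⁻] = 1.15, pH = 14 - pOH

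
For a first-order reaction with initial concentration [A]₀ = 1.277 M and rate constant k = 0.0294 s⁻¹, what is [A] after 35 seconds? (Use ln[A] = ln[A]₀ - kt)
0.4564 M

ln[A] = ln[A]₀ - k·t = ln(1.277) - (0.0294)·(35) = 0.2445 - 1.0290 = -0.7845
[A] = e^(-0.7845) = 0.4564 M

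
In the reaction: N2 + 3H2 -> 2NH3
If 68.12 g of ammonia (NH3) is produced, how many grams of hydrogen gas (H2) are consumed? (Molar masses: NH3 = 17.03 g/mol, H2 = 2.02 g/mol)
Moles of NH3 = 68.12 g ÷ 17.03 g/mol = 4 mol
Mole ratio: 3 mol H2 / 2 mol NH3
Moles of H2 = 4 × (3/2) = 6 mol
Mass of H2 = 6 mol × 2.02 g/mol = 12.12 g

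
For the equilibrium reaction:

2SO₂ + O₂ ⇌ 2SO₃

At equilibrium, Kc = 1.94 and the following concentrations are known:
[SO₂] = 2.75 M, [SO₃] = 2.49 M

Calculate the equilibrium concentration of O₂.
[O₂] = 0.4226 M

Kc = ([SO₃]^2) / ([SO₂]^2 × [O₂]) = 1.94
[O₂]^1 = (product terms)/(Kc · other reactant terms) = 6.2001 / (1.94 · 7.5625) = 0.4226
[O₂] = 0.4226 M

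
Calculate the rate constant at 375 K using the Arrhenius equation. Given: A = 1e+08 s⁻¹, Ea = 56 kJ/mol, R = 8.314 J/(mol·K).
1.58e+00 s⁻¹

k = A·exp(-Ea/(R·T)) = 1e+08·exp(-56000/(8.314·375)) = 1e+08·exp(-17.9617) = 1e+08·1.5825e-08 = 1.58e+00 s⁻¹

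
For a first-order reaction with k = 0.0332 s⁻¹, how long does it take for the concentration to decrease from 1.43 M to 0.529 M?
29.95 s

From ln[A] = ln[A]₀ - k·t: t = ln([A]₀/[A])/k = ln(1.43/0.529)/0.0332 = ln(2.7032)/0.0332 = 0.9944/0.0332 = 29.95 s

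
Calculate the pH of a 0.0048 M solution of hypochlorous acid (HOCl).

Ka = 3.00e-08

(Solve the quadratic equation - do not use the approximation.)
pH = 4.92

x² + Ka×x - Ka×C = 0. Using quadratic formula: [H⁺] = 1.1985e-05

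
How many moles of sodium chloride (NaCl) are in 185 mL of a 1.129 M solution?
Moles = Molarity × Volume (L)
Moles = 1.129 M × 0.185 L = 0.2089 mol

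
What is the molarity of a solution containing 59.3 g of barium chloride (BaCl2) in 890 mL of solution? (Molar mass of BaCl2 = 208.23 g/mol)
Moles of BaCl2 = 59.3 g ÷ 208.23 g/mol = 0.284781 mol
Volume = 890 mL = 0.89 L
Molarity = 0.284781 mol ÷ 0.89 L = 0.32 M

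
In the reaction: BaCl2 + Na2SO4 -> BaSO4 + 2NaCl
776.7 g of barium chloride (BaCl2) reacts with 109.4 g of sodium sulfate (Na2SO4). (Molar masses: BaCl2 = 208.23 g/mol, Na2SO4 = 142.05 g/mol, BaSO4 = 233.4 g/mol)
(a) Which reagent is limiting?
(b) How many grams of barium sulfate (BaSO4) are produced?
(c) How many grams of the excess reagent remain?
(a) Na2SO4, (b) 179.8 g, (c) 616.3 g

Moles of BaCl2 = 776.7 g ÷ 208.23 g/mol = 3.73001 mol
Moles of Na2SO4 = 109.4 g ÷ 142.05 g/mol = 0.770151 mol
Moles ÷ coefficient: BaCl2: 3.73001/1 = 3.73, Na2SO4: 0.770151/1 = 0.7702
(a) Na2SO4 has the smaller value, so Na2SO4 is the limiting reagent.
(b) Moles of BaSO4 = 0.770151 mol Na2SO4 × (1/1) = 0.770151 mol; mass = 0.770151 mol × 233.4 g/mol = 179.8 g
(c) BaCl2 consumed = 0.770151 × (1/1) = 0.770151 mol; remaining = 3.73001 − 0.770151 = 2.95986 mol; mass = 2.95986 mol × 208.23 g/mol = 616.3 g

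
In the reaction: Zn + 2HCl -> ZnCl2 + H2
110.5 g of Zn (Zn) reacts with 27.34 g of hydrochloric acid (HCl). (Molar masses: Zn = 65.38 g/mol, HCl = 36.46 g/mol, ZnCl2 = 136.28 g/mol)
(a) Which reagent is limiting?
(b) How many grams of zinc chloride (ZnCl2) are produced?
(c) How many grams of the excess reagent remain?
(a) HCl, (b) 51.1 g, (c) 85.99 g

Moles of Zn = 110.5 g ÷ 65.38 g/mol = 1.69012 mol
Moles of HCl = 27.34 g ÷ 36.46 g/mol = 0.749863 mol
Moles ÷ coefficient: Zn: 1.69012/1 = 1.69, HCl: 0.749863/2 = 0.3749
(a) HCl has the smaller value, so HCl is the limiting reagent.
(b) Moles of ZnCl2 = 0.749863 mol HCl × (1/2) = 0.374931 mol; mass = 0.374931 mol × 136.28 g/mol = 51.1 g
(c) Zn consumed = 0.749863 × (1/2) = 0.374931 mol; remaining = 1.69012 − 0.374931 = 1.31519 mol; mass = 1.31519 mol × 65.38 g/mol = 85.99 g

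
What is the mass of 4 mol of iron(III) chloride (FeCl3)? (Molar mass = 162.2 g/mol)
Mass = 4 mol × 162.2 g/mol = 648.8 g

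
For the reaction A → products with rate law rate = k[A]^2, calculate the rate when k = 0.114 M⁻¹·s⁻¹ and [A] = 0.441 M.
0.02217 M/s

rate = k·[A]^2 = 0.114·(0.441)^2 = 0.114·0.194481 = 0.02217 M/s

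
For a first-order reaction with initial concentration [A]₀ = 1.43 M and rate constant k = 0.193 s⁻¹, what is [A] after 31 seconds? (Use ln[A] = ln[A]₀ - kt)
0.0036 M

ln[A] = ln[A]₀ - k·t = ln(1.43) - (0.193)·(31) = 0.3577 - 5.9830 = -5.6253
[A] = e^(-5.6253) = 0.0036 M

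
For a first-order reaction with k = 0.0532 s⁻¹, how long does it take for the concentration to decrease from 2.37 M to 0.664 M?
23.92 s

From ln[A] = ln[A]₀ - k·t: t = ln([A]₀/[A])/k = ln(2.37/0.664)/0.0532 = ln(3.5693)/0.0532 = 1.2724/0.0532 = 23.92 s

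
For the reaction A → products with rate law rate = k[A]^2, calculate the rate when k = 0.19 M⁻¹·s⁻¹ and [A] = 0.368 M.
0.02573 M/s

rate = k·[A]^2 = 0.19·(0.368)^2 = 0.19·0.135424 = 0.02573 M/s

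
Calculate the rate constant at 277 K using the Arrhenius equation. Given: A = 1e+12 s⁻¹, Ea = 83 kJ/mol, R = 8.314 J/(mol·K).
2.23e-04 s⁻¹

k = A·exp(-Ea/(R·T)) = 1e+12·exp(-83000/(8.314·277)) = 1e+12·exp(-36.0403) = 1e+12·2.2279e-16 = 2.23e-04 s⁻¹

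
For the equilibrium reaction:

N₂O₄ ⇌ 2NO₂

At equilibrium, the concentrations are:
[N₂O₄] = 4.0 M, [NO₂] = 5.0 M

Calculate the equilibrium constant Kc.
K_c = 6.2500

Kc = ([NO₂]^2) / ([N₂O₄])
   = ((5.0)^2) / ((4.0))
   = 25 / 4 = 6.2500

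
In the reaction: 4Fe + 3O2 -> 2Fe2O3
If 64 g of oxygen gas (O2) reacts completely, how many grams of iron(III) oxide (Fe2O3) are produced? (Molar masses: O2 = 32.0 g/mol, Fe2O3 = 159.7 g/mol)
Moles of O2 = 64 g ÷ 32.0 g/mol = 2 mol
Mole ratio: 2 mol Fe2O3 / 3 mol O2
Moles of Fe2O3 = 2 × (2/3) = 1.33333 mol
Mass of Fe2O3 = 1.33333 mol × 159.7 g/mol = 212.9 g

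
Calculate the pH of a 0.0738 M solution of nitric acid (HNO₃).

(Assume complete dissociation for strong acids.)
pH = 1.13

[H⁺] = 0.0738 M for strong acid. pH = -log[H⁺] = -log(0.0738)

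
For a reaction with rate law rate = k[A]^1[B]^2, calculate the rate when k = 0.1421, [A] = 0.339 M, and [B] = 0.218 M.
0.002289 M/s

rate = k·[A]^1·[B]^2 = 0.1421·(0.339)^1·(0.218)^2 = 0.1421·0.339·0.047524 = 0.002289 M/s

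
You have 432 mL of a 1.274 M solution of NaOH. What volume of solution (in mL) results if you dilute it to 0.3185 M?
Using M₁V₁ = M₂V₂:
1.274 × 432 = 0.3185 × V₂
V₂ = (1.274 × 432) / 0.3185 = 1728 mL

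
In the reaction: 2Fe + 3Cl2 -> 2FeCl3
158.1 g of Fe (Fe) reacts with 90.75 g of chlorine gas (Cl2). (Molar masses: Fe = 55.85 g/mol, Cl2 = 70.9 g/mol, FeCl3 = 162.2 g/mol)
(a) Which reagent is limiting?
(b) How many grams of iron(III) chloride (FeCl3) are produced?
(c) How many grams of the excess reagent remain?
(a) Cl2, (b) 138.4 g, (c) 110.4 g

Moles of Fe = 158.1 g ÷ 55.85 g/mol = 2.8308 mol
Moles of Cl2 = 90.75 g ÷ 70.9 g/mol = 1.27997 mol
Moles ÷ coefficient: Fe: 2.8308/2 = 1.415, Cl2: 1.27997/3 = 0.4267
(a) Cl2 has the smaller value, so Cl2 is the limiting reagent.
(b) Moles of FeCl3 = 1.27997 mol Cl2 × (2/3) = 0.853315 mol; mass = 0.853315 mol × 162.2 g/mol = 138.4 g
(c) Fe consumed = 1.27997 × (2/3) = 0.853315 mol; remaining = 2.8308 − 0.853315 = 1.97748 mol; mass = 1.97748 mol × 55.85 g/mol = 110.4 g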